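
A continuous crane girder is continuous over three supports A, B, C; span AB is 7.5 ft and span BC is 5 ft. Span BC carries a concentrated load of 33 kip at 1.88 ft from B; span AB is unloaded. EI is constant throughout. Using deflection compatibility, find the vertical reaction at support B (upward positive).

Release continuity at B by inserting a hinge; the redundant is the internal moment M_B. The primary structure is two simply-supported spans AB and BC.
Discontinuity in slope at B on the released structure — sum the simple-span end rotations:
  span BC: point load 33 at a = 1.88: Pab(L + b)/(6LEI) = 52.39/EI
  relative rotation θ_0 = (0 + 52.39)/EI = 52.39/EI
A unit hogging moment at B produces rotation L₁/(3EI) + L₂/(3EI) = 4.167/EI.
Compatibility: M_B·(L₁+L₂)/(3EI) = θ_0, giving M_B = 12.57 kip·ft (hogging).
Span AB, ΣM about A with M_B applied at B: R_B^{AB}·7.5 = 0 + 12.57, so R_B^{AB} = 1.677 kip and R_A = 0 − 1.677 = -1.677 kip.
Span BC, ΣM about C: R_B^{BC}·5 = 103 + 12.57, so R_B^{BC} = 23.11 kip and R_C = 33 − 23.11 = 9.893 kip.
R_B = 1.677 + 23.11 = 24.78 kip.

R_B = 24.78 kip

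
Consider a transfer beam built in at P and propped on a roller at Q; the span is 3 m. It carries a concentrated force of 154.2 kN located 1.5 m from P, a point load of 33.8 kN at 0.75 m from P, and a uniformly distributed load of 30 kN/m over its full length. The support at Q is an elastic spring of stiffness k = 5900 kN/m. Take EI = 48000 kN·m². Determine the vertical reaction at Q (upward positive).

R_Q = 44.56 kN

Release the roller at Q. Primary structure: cantilever fixed at P.
Downward deflection at the released point Q due to the loads:
  point load 154.2 at a = 1.5: Pa²(3L − a)/(6EI) = 433.7/EI
  point load 33.8 at a = 0.75: Pa²(3L − a)/(6EI) = 26.14/EI
  UDL 30: wL⁴/(8EI) = 303.8/EI
  δ_0 = 763.6/EI
Flexibility coefficient — unit upward force at Q: δ_{QQ} = L³/(3EI) = 9/EI.
With EI = 48000 kN·m²: δ_0 = 0.015908 m and δ_{QQ} = 0.000188 m/kN.
Compatibility — the spring shortens by R_Q/k under the reaction it provides: δ_0 − R_Q·δ_{QQ} = R_Q/k. With 1/k = 0.000169 m/kN, R_Q = δ_0 / (δ_{QQ} + 1/k) = 0.015908 / (0.000188 + 0.000169) = 44.56 kN.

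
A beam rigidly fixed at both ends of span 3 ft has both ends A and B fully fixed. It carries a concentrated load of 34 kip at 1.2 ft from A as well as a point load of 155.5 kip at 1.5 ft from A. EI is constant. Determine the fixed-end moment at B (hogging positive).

M_B = 68.1 kip·ft

Release both end moments; the primary structure is a simply-supported span AB with redundants M_A and M_B.
Simple-span end rotations at A and B under the given loads:
  at A: point load 34 at a = 1.2: Pab(L + b)/(6LEI) = 19.58/EI
  at B: point load 34 at a = 1.2: Pab(L + a)/(6LEI) = 17.14/EI
  at A: point load 155.5 at a = 1.5: Pab(L + b)/(6LEI) = 87.47/EI
  at B: point load 155.5 at a = 1.5: Pab(L + a)/(6LEI) = 87.47/EI
  θ_A0 = 107.1/EI,  θ_B0 = 104.6/EI
Flexibility coefficients: a unit moment at one end gives L/(3EI) there and L/(6EI) at the far end, so f₁₁ = f₂₂ = 1/EI and f₁₂ = f₂₁ = 0.5/EI.
Compatibility — zero rotation at each built-in end:
  1 M_A + 0.5 M_B = 107.1
  0.5 M_A + 1 M_B = 104.6
Solving the pair gives M_A = 73 kip·ft and M_B = 68.1 kip·ft (hogging).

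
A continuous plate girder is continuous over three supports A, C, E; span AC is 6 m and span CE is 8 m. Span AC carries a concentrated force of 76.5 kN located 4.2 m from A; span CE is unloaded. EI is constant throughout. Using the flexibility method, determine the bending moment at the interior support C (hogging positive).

Take M_C as the redundant. Released structure: two simple spans AC and CE with a hinge at C.
Rotations at C on the released spans (each span's end-slope, ×1/EI):
  span AC: point load 76.5 at a = 4.2: Pab(L + a)/(6LEI) = 163.9/EI
  relative rotation θ_0 = (163.9 + 0)/EI = 163.9/EI
A unit hogging moment at C produces rotation L₁/(3EI) + L₂/(3EI) = 4.667/EI.
Compatibility: M_C·(L₁+L₂)/(3EI) = θ_0, giving M_C = 35.11 kN·m (hogging).

M_C = 35.11 kN·m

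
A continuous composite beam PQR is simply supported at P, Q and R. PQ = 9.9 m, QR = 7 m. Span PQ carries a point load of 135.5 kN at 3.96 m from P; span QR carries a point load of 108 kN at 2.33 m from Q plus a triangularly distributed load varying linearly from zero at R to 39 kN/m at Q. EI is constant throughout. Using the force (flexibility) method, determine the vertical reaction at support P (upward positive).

Take M_Q as the redundant. Released structure: two simple spans PQ and QR with a hinge at Q.
Rotations at Q on the released spans (each span's end-slope, ×1/EI):
  span PQ: point load 135.5 at a = 3.96: Pab(L + a)/(6LEI) = 743.7/EI
  span QR: point load 108 at a = 2.33: Pab(L + b)/(6LEI) = 326.5/EI
  span QR: triangular load, peak 39: w₀L³/(45EI) = 297.3/EI
  relative rotation θ_0 = (743.7 + 623.8)/EI = 1367/EI
A unit hogging moment at Q produces rotation L₁/(3EI) + L₂/(3EI) = 5.633/EI.
Slope continuity at Q: θ_0 = M_Q·5.633/EI, so M_Q = 1367/5.633 = 242.8 kN·m (hogging).
Span PQ, ΣM about P with M_Q applied at Q: R_Q^{PQ}·9.9 = 536.6 + 242.8, so R_Q^{PQ} = 78.72 kN and R_P = 135.5 − 78.72 = 56.78 kN.

R_P = 56.78 kN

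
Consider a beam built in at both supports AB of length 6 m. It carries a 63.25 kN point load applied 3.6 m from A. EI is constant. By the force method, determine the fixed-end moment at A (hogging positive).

Take the two fixed-end moments M_A, M_B as redundants; the released structure is the simple span AB.
End rotations of the released simple span under the applied load (×1/EI):
  at A: point load 63.25 at a = 3.6: Pab(L + b)/(6LEI) = 127.5/EI
  at B: point load 63.25 at a = 3.6: Pab(L + a)/(6LEI) = 145.7/EI
  θ_A0 = 127.5/EI,  θ_B0 = 145.7/EI
Flexibility coefficients: a unit moment at one end gives L/(3EI) there and L/(6EI) at the far end, so f₁₁ = f₂₂ = 2/EI and f₁₂ = f₂₁ = 1/EI.
Compatibility — zero rotation at each built-in end:
  2 M_A + 1 M_B = 127.5
  1 M_A + 2 M_B = 145.7
Solving the pair gives M_A = 36.43 kN·m and M_B = 54.65 kN·m (hogging).

M_A = 36.43 kN·m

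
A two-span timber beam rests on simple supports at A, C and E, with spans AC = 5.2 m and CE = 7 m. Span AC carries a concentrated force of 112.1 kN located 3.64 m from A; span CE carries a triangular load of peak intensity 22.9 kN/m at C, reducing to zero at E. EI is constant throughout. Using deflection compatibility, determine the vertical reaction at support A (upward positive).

Release continuity at C by inserting a hinge; the redundant is the internal moment M_C. The primary structure is two simply-supported spans AC and CE.
Discontinuity in slope at C on the released structure — sum the simple-span end rotations:
  span AC: point load 112.1 at a = 3.64: Pab(L + a)/(6LEI) = 180.4/EI
  span CE: triangular load, peak 22.9: w₀L³/(45EI) = 174.5/EI
  relative rotation θ_0 = (180.4 + 174.5)/EI = 354.9/EI
A unit hogging moment at C produces rotation L₁/(3EI) + L₂/(3EI) = 4.067/EI.
Compatibility: M_C·(L₁+L₂)/(3EI) = θ_0, giving M_C = 87.27 kN·m (hogging).
Span AC, ΣM about A with M_C applied at C: R_C^{AC}·5.2 = 408 + 87.27, so R_C^{AC} = 95.25 kN and R_A = 112.1 − 95.25 = 16.85 kN.

R_A = 16.85 kN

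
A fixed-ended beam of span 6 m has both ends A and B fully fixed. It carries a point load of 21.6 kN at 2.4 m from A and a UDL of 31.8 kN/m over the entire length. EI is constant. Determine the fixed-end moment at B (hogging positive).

M_B = 107.8 kN·m

Take the two fixed-end moments M_A, M_B as redundants; the released structure is the simple span AB.
End rotations of the released simple span under the applied load (×1/EI):
  at A: point load 21.6 at a = 2.4: Pab(L + b)/(6LEI) = 49.77/EI
  at B: point load 21.6 at a = 2.4: Pab(L + a)/(6LEI) = 43.55/EI
  at A: UDL 31.8: wL³/(24EI) = 286.2/EI
  at B: UDL 31.8: wL³/(24EI) = 286.2/EI
  θ_A0 = 336/EI,  θ_B0 = 329.7/EI
Flexibility coefficients: a unit moment at one end gives L/(3EI) there and L/(6EI) at the far end, so f₁₁ = f₂₂ = 2/EI and f₁₂ = f₂₁ = 1/EI.
Compatibility — zero rotation at each built-in end:
  2 M_A + 1 M_B = 336
  1 M_A + 2 M_B = 329.7
Solving the pair gives M_A = 114.1 kN·m and M_B = 107.8 kN·m (hogging).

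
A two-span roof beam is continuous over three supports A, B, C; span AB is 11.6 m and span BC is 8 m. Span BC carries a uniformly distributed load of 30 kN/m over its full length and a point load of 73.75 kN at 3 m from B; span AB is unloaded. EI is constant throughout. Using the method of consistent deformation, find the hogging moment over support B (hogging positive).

Release continuity at B by inserting a hinge; the redundant is the internal moment M_B. The primary structure is two simply-supported spans AB and BC.
Discontinuity in slope at B on the released structure — sum the simple-span end rotations:
  span BC: UDL 30: wL³/(24EI) = 640/EI
  span BC: point load 73.75 at a = 3: Pab(L + b)/(6LEI) = 299.6/EI
  relative rotation θ_0 = (0 + 939.6)/EI = 939.6/EI
A unit hogging moment at B produces rotation L₁/(3EI) + L₂/(3EI) = 6.533/EI.
Slope continuity at B: θ_0 = M_B·6.533/EI, so M_B = 939.6/6.533 = 143.8 kN·m (hogging).

M_B = 143.8 kN·m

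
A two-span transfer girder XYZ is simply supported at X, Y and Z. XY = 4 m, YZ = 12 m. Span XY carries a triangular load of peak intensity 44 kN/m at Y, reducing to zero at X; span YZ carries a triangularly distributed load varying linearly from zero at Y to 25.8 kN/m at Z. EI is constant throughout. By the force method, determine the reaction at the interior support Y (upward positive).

Take M_Y as the redundant. Released structure: two simple spans XY and YZ with a hinge at Y.
Discontinuity in slope at Y on the released structure — sum the simple-span end rotations:
  span XY: triangular load, peak 44: w₀L³/(45EI) = 62.58/EI
  span YZ: triangular load, peak 25.8: 7w₀L³/(360EI) = 866.9/EI
  relative rotation θ_0 = (62.58 + 866.9)/EI = 929.5/EI
A unit hogging moment at Y produces rotation L₁/(3EI) + L₂/(3EI) = 5.333/EI.
Slope continuity at Y: θ_0 = M_Y·5.333/EI, so M_Y = 929.5/5.333 = 174.3 kN·m (hogging).
Span XY, ΣM about X with M_Y applied at Y: R_Y^{XY}·4 = 234.7 + 174.3, so R_Y^{XY} = 102.2 kN and R_X = 88 − 102.2 = -14.23 kN.
Span YZ, ΣM about Z: R_Y^{YZ}·12 = 619.2 + 174.3, so R_Y^{YZ} = 66.12 kN and R_Z = 154.8 − 66.12 = 88.68 kN.
R_Y = 102.2 + 66.12 = 168.4 kN.

R_Y = 168.4 kN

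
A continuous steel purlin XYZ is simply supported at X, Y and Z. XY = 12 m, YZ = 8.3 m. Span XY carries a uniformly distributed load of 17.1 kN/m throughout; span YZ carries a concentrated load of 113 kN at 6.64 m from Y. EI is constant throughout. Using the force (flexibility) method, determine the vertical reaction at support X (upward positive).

Insert a hinge at Y; M_Y is the redundant, and each span becomes simply supported.
Rotations at Y on the released spans (each span's end-slope, ×1/EI):
  span XY: UDL 17.1: wL³/(24EI) = 1231/EI
  span YZ: point load 113 at a = 6.64: Pab(L + b)/(6LEI) = 249.1/EI
  relative rotation θ_0 = (1231 + 249.1)/EI = 1480/EI
A unit hogging moment at Y produces rotation L₁/(3EI) + L₂/(3EI) = 6.767/EI.
Compatibility: M_Y·(L₁+L₂)/(3EI) = θ_0, giving M_Y = 218.8 kN·m (hogging).
Span XY, ΣM about X with M_Y applied at Y: R_Y^{XY}·12 = 1231 + 218.8, so R_Y^{XY} = 120.8 kN and R_X = 205.2 − 120.8 = 84.37 kN.

R_X = 84.37 kN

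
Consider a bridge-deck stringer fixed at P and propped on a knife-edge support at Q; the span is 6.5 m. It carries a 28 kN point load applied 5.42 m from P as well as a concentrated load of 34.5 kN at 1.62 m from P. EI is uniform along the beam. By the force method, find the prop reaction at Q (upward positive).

R_Q = 24.03 kN

Choose R_Q as the redundant. The primary structure is the cantilever fixed at P.
Downward deflection at the released point Q due to the loads:
  point load 28 at a = 5.42: Pa²(3L − a)/(6EI) = 1930/EI
  point load 34.5 at a = 1.62: Pa²(3L − a)/(6EI) = 269.8/EI
  δ_0 = 2200/EI
Tip deflection under a unit load at Q: L³/(3EI) = 91.54/EI.
The prop prevents deflection at Q: R_Q = δ_0/δ_{QQ} = 2200/91.54 = 24.03 kN.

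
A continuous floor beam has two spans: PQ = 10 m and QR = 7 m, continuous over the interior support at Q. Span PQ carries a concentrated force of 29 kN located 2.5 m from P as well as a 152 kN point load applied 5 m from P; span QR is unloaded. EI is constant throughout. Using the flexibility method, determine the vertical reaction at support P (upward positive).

Take M_Q as the redundant. Released structure: two simple spans PQ and QR with a hinge at Q.
End slopes at the hinge Q, treating each span as simply supported:
  span PQ: point load 29 at a = 2.5: Pab(L + a)/(6LEI) = 113.3/EI
  span PQ: point load 152 at a = 5: Pab(L + a)/(6LEI) = 950/EI
  relative rotation θ_0 = (1063 + 0)/EI = 1063/EI
A unit hogging moment at Q produces rotation L₁/(3EI) + L₂/(3EI) = 5.667/EI.
Slope continuity at Q: θ_0 = M_Q·5.667/EI, so M_Q = 1063/5.667 = 187.6 kN·m (hogging).
Span PQ, ΣM about P with M_Q applied at Q: R_Q^{PQ}·10 = 832.5 + 187.6, so R_Q^{PQ} = 102 kN and R_P = 181 − 102 = 78.99 kN.

R_P = 78.99 kN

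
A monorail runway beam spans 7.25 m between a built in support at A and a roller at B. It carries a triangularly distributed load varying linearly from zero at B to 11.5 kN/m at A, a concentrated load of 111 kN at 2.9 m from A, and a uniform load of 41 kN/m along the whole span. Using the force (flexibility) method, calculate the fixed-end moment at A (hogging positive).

Release the roller at B. Primary structure: cantilever fixed at A.
Free-end deflection of the primary structure under the applied loading (downward +):
  triangular load, peak 11.5 at the fixed end: w₀L⁴/(30EI) = 1059/EI
  point load 111 at a = 2.9: Pa²(3L − a)/(6EI) = 2933/EI
  UDL 41: wL⁴/(8EI) = 14159/EI
  δ_0 = 18151/EI
Flexibility coefficient — unit upward force at B: δ_{BB} = L³/(3EI) = 127/EI.
The prop prevents deflection at B: R_B = δ_0/δ_{BB} = 18151/127 = 142.9 kN.
Moment equilibrium about A: M_A = Σ(load moments about A) − R_B·L = 1500 − 142.9×7.25 = 464.2 kN·m.

M_A = 464.2 kN·m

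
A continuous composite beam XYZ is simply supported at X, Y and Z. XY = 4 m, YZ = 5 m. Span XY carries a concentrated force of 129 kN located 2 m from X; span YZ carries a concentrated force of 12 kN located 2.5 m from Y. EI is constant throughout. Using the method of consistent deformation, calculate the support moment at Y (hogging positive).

Take M_Y as the redundant. Released structure: two simple spans XY and YZ with a hinge at Y.
Discontinuity in slope at Y on the released structure — sum the simple-span end rotations:
  span XY: point load 129 at a = 2: Pab(L + a)/(6LEI) = 129/EI
  span YZ: point load 12 at a = 2.5: Pab(L + b)/(6LEI) = 18.75/EI
  relative rotation θ_0 = (129 + 18.75)/EI = 147.8/EI
A unit hogging moment at Y produces rotation L₁/(3EI) + L₂/(3EI) = 3/EI.
Slope continuity at Y: θ_0 = M_Y·3/EI, so M_Y = 147.8/3 = 49.25 kN·m (hogging).

M_Y = 49.25 kN·m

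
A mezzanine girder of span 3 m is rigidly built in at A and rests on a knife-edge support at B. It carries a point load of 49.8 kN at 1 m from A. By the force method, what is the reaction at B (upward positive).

Remove the prop at B; the released (primary) structure is a cantilever built in at A.
Downward deflection at the released point B due to the loads:
  point load 49.8 at a = 1: Pa²(3L − a)/(6EI) = 66.4/EI
Tip deflection under a unit load at B: L³/(3EI) = 9/EI.
Compatibility at B: δ_0 − R_B·δ_{BB} = 0, so R_B = 66.4/9 = 7.378 kN.

R_B = 7.378 kN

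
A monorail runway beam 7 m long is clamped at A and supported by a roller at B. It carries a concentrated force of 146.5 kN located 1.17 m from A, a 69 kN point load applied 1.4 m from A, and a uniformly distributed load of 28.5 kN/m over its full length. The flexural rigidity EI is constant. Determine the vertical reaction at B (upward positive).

Choose R_B as the redundant. The primary structure is the cantilever fixed at A.
Primary-structure tip deflection at B by superposition:
  point load 146.5 at a = 1.17: Pa²(3L − a)/(6EI) = 662.8/EI
  point load 69 at a = 1.4: Pa²(3L − a)/(6EI) = 441.8/EI
  UDL 28.5: wL⁴/(8EI) = 8554/EI
  δ_0 = 9658/EI
Flexibility coefficient — unit upward force at B: δ_{BB} = L³/(3EI) = 114.3/EI.
The prop prevents deflection at B: R_B = δ_0/δ_{BB} = 9658/114.3 = 84.47 kN.

R_B = 84.47 kN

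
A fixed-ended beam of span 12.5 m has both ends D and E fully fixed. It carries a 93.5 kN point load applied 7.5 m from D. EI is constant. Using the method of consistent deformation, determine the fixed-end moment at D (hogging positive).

M_D = 112.2 kN·m

Take the two fixed-end moments M_D, M_E as redundants; the released structure is the simple span DE.
End rotations of the released simple span under the applied load (×1/EI):
  at D: point load 93.5 at a = 7.5: Pab(L + b)/(6LEI) = 818.1/EI
  at E: point load 93.5 at a = 7.5: Pab(L + a)/(6LEI) = 935/EI
  θ_D0 = 818.1/EI,  θ_E0 = 935/EI
Flexibility coefficients: a unit moment at one end gives L/(3EI) there and L/(6EI) at the far end, so f₁₁ = f₂₂ = 4.167/EI and f₁₂ = f₂₁ = 2.083/EI.
Compatibility — zero rotation at each built-in end:
  4.167 M_D + 2.083 M_E = 818.1
  2.083 M_D + 4.167 M_E = 935
Solving the pair gives M_D = 112.2 kN·m and M_E = 168.3 kN·m (hogging).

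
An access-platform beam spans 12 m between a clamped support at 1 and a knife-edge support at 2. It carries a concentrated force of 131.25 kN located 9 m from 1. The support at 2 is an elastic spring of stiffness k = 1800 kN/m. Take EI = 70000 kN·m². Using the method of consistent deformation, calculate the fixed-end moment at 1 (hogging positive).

M_1 = 247.6 kN·m

Choose R_2 as the redundant. The primary structure is the cantilever fixed at 1.
Free-end deflection of the primary structure under the applied loading (downward +):
  point load 131.25 at a = 9: Pa²(3L − a)/(6EI) = 47841/EI
Tip deflection under a unit load at 2: L³/(3EI) = 576/EI.
With EI = 70000 kN·m²: δ_0 = 0.68344 m and δ_{22} = 0.008229 m/kN.
Compatibility — the spring shortens by R_2/k under the reaction it provides: δ_0 − R_2·δ_{22} = R_2/k. With 1/k = 0.000556 m/kN, R_2 = δ_0 / (δ_{22} + 1/k) = 0.68344 / (0.008229 + 0.000556) = 77.8 kN.
Moment equilibrium about 1: M_1 = Σ(load moments about 1) − R_2·L = 1181 − 77.8×12 = 247.6 kN·m.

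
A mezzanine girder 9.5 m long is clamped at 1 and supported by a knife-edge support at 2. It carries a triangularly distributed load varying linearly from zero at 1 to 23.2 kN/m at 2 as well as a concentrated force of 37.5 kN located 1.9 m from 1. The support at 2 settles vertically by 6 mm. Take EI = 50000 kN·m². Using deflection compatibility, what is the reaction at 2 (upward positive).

R_2 = 61.66 kN

Take the reaction at 2 as the redundant and release it; the primary structure is a cantilever fixed at 1.
Primary-structure tip deflection at 2 by superposition:
  triangular load, peak 23.2 at the free end: 11w₀L⁴/(120EI) = 17322/EI
  point load 37.5 at a = 1.9: Pa²(3L − a)/(6EI) = 600.2/EI
  δ_0 = 17922/EI
Tip deflection under a unit load at 2: L³/(3EI) = 285.8/EI.
With EI = 50000 kN·m²: δ_0 = 0.35844 m and δ_{22} = 0.005716 m/kN.
Compatibility — the beam at 2 must follow the support down by 0.006 m: δ_0 − R_2·δ_{22} = 0.006, so R_2 = (0.35844 − 0.006)/0.005716 = 61.66 kN.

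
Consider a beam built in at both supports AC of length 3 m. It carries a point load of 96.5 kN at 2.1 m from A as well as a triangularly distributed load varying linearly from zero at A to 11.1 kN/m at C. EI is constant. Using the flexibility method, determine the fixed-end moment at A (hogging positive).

M_A = 21.57 kN·m

Take the two fixed-end moments M_A, M_C as redundants; the released structure is the simple span AC.
End rotations of the released simple span under the applied load (×1/EI):
  at A: point load 96.5 at a = 2.1: Pab(L + b)/(6LEI) = 39.52/EI
  at C: point load 96.5 at a = 2.1: Pab(L + a)/(6LEI) = 51.68/EI
  at A: triangular load, peak 11.1: 7w₀L³/(360EI) = 5.827/EI
  at C: triangular load, peak 11.1: w₀L³/(45EI) = 6.66/EI
  θ_A0 = 45.34/EI,  θ_C0 = 58.34/EI
Flexibility coefficients: a unit moment at one end gives L/(3EI) there and L/(6EI) at the far end, so f₁₁ = f₂₂ = 1/EI and f₁₂ = f₂₁ = 0.5/EI.
Compatibility — zero rotation at each built-in end:
  1 M_A + 0.5 M_C = 45.34
  0.5 M_A + 1 M_C = 58.34
Solving the pair gives M_A = 21.57 kN·m and M_C = 47.55 kN·m (hogging).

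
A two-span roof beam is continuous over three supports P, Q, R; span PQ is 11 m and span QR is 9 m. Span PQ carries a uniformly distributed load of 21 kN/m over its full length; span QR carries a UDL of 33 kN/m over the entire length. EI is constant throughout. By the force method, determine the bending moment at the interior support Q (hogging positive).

M_Q = 325.1 kN·m

Take M_Q as the redundant. Released structure: two simple spans PQ and QR with a hinge at Q.
End slopes at the hinge Q, treating each span as simply supported:
  span PQ: UDL 21: wL³/(24EI) = 1165/EI
  span QR: UDL 33: wL³/(24EI) = 1002/EI
  relative rotation θ_0 = (1165 + 1002)/EI = 2167/EI
A unit hogging moment at Q produces rotation L₁/(3EI) + L₂/(3EI) = 6.667/EI.
Slope continuity at Q: θ_0 = M_Q·6.667/EI, so M_Q = 2167/6.667 = 325.1 kN·m (hogging).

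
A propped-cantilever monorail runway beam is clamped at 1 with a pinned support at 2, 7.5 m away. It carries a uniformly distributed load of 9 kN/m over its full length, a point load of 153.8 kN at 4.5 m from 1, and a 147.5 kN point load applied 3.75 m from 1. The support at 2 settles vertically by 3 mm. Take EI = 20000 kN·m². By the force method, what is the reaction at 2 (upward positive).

R_2 = 137.4 kN

Remove the prop at 2; the released (primary) structure is a cantilever built in at 1.
Primary-structure tip deflection at 2 by superposition:
  UDL 9: wL⁴/(8EI) = 3560/EI
  point load 153.8 at a = 4.5: Pa²(3L − a)/(6EI) = 9343/EI
  point load 147.5 at a = 3.75: Pa²(3L − a)/(6EI) = 6482/EI
  δ_0 = 19385/EI
Tip deflection under a unit load at 2: L³/(3EI) = 140.6/EI.
With EI = 20000 kN·m²: δ_0 = 0.96924 m and δ_{22} = 0.007031 m/kN.
Compatibility — the beam at 2 must follow the support down by 0.003 m: δ_0 − R_2·δ_{22} = 0.003, so R_2 = (0.96924 − 0.003)/0.007031 = 137.4 kN.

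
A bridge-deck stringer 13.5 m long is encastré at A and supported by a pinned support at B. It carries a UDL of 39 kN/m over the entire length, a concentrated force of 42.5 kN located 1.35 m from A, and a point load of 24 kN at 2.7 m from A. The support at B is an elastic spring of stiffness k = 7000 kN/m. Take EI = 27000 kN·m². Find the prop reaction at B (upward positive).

R_B = 198.5 kN

Take the reaction at B as the redundant and release it; the primary structure is a cantilever fixed at A.
Primary-structure tip deflection at B by superposition:
  UDL 39: wL⁴/(8EI) = 161923/EI
  point load 42.5 at a = 1.35: Pa²(3L − a)/(6EI) = 505.4/EI
  point load 24 at a = 2.7: Pa²(3L − a)/(6EI) = 1102/EI
  δ_0 = 163531/EI
Tip deflection under a unit load at B: L³/(3EI) = 820.1/EI.
With EI = 27000 kN·m²: δ_0 = 6.0567 m and δ_{BB} = 0.030375 m/kN.
Compatibility — the spring shortens by R_B/k under the reaction it provides: δ_0 − R_B·δ_{BB} = R_B/k. With 1/k = 0.000143 m/kN, R_B = δ_0 / (δ_{BB} + 1/k) = 6.0567 / (0.030375 + 0.000143) = 198.5 kN.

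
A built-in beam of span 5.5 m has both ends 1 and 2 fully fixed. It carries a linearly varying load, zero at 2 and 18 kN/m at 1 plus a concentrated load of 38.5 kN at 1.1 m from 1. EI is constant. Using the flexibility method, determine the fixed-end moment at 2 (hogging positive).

Take the two fixed-end moments M_1, M_2 as redundants; the released structure is the simple span 12.
Simple-span end rotations at 1 and 2 under the given loads:
  at 1: triangular load, peak 18: w₀L³/(45EI) = 66.55/EI
  at 2: triangular load, peak 18: 7w₀L³/(360EI) = 58.23/EI
  at 1: point load 38.5 at a = 1.1: Pab(L + b)/(6LEI) = 55.9/EI
  at 2: point load 38.5 at a = 1.1: Pab(L + a)/(6LEI) = 37.27/EI
  θ_10 = 122.5/EI,  θ_20 = 95.5/EI
Flexibility coefficients: a unit moment at one end gives L/(3EI) there and L/(6EI) at the far end, so f₁₁ = f₂₂ = 1.833/EI and f₁₂ = f₂₁ = 0.9167/EI.
Compatibility — zero rotation at each built-in end:
  1.833 M_1 + 0.9167 M_2 = 122.5
  0.9167 M_1 + 1.833 M_2 = 95.5
Solving the pair gives M_1 = 54.33 kN·m and M_2 = 24.93 kN·m (hogging).

M_2 = 24.93 kN·m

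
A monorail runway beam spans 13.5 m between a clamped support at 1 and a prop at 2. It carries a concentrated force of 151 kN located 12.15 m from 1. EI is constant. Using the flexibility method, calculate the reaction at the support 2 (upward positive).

R_2 = 128.4 kN

Release the roller at 2. Primary structure: cantilever fixed at 1.
Deflection at 2 on the released cantilever, summing each load's contribution:
  point load 151 at a = 12.15: Pa²(3L − a)/(6EI) = 105325/EI
Tip deflection under a unit load at 2: L³/(3EI) = 820.1/EI.
Compatibility at 2: δ_0 − R_2·δ_{22} = 0, so R_2 = 105325/820.1 = 128.4 kN.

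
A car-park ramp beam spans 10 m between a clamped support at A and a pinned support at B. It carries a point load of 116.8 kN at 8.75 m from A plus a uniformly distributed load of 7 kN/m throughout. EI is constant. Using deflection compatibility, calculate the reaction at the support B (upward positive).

Remove the prop at B; the released (primary) structure is a cantilever built in at A.
Primary-structure tip deflection at B by superposition:
  point load 116.8 at a = 8.75: Pa²(3L − a)/(6EI) = 31671/EI
  UDL 7: wL⁴/(8EI) = 8750/EI
  δ_0 = 40421/EI
Flexibility coefficient — unit upward force at B: δ_{BB} = L³/(3EI) = 333.3/EI.
The prop prevents deflection at B: R_B = δ_0/δ_{BB} = 40421/333.3 = 121.3 kN.

R_B = 121.3 kN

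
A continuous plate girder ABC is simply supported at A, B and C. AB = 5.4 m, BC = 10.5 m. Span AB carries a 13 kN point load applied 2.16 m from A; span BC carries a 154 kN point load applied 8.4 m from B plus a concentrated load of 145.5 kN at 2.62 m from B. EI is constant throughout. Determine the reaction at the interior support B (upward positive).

R_B = 221.4 kN

Take M_B as the redundant. Released structure: two simple spans AB and BC with a hinge at B.
Discontinuity in slope at B on the released structure — sum the simple-span end rotations:
  span AB: point load 13 at a = 2.16: Pab(L + a)/(6LEI) = 21.23/EI
  span BC: point load 154 at a = 8.4: Pab(L + b)/(6LEI) = 543.3/EI
  span BC: point load 145.5 at a = 2.62: Pab(L + b)/(6LEI) = 876.4/EI
  relative rotation θ_0 = (21.23 + 1420)/EI = 1441/EI
A unit hogging moment at B produces rotation L₁/(3EI) + L₂/(3EI) = 5.3/EI.
Compatibility: M_B·(L₁+L₂)/(3EI) = θ_0, giving M_B = 271.9 kN·m (hogging).
Span AB, ΣM about A with M_B applied at B: R_B^{AB}·5.4 = 28.08 + 271.9, so R_B^{AB} = 55.55 kN and R_A = 13 − 55.55 = -42.55 kN.
Span BC, ΣM about C: R_B^{BC}·10.5 = 1470 + 271.9, so R_B^{BC} = 165.9 kN and R_C = 299.5 − 165.9 = 133.6 kN.
R_B = 55.55 + 165.9 = 221.4 kN.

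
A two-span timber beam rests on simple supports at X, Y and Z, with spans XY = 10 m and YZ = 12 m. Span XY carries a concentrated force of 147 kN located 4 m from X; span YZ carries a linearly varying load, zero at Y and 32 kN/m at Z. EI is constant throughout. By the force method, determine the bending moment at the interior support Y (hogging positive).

M_Y = 258.9 kN·m

Take M_Y as the redundant. Released structure: two simple spans XY and YZ with a hinge at Y.
Discontinuity in slope at Y on the released structure — sum the simple-span end rotations:
  span XY: point load 147 at a = 4: Pab(L + a)/(6LEI) = 823.2/EI
  span YZ: triangular load, peak 32: 7w₀L³/(360EI) = 1075/EI
  relative rotation θ_0 = (823.2 + 1075)/EI = 1898/EI
A unit hogging moment at Y produces rotation L₁/(3EI) + L₂/(3EI) = 7.333/EI.
Compatibility: M_Y·(L₁+L₂)/(3EI) = θ_0, giving M_Y = 258.9 kN·m (hogging).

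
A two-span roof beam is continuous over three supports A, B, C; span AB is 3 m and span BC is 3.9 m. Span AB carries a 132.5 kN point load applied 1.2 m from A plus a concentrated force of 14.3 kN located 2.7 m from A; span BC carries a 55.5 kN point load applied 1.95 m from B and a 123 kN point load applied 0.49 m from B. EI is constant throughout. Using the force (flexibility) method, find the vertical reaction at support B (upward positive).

R_B = 249.2 kN

Take M_B as the redundant. Released structure: two simple spans AB and BC with a hinge at B.
Discontinuity in slope at B on the released structure — sum the simple-span end rotations:
  span AB: point load 132.5 at a = 1.2: Pab(L + a)/(6LEI) = 66.78/EI
  span AB: point load 14.3 at a = 2.7: Pab(L + a)/(6LEI) = 3.668/EI
  span BC: point load 55.5 at a = 1.95: Pab(L + b)/(6LEI) = 52.76/EI
  span BC: point load 123 at a = 0.49: Pab(L + b)/(6LEI) = 64.2/EI
  relative rotation θ_0 = (70.45 + 117)/EI = 187.4/EI
A unit hogging moment at B produces rotation L₁/(3EI) + L₂/(3EI) = 2.3/EI.
Compatibility: M_B·(L₁+L₂)/(3EI) = θ_0, giving M_B = 81.48 kN·m (hogging).
Span AB, ΣM about A with M_B applied at B: R_B^{AB}·3 = 197.6 + 81.48, so R_B^{AB} = 93.03 kN and R_A = 146.8 − 93.03 = 53.77 kN.
Span BC, ΣM about C: R_B^{BC}·3.9 = 527.7 + 81.48, so R_B^{BC} = 156.2 kN and R_C = 178.5 − 156.2 = 22.31 kN.
R_B = 93.03 + 156.2 = 249.2 kN.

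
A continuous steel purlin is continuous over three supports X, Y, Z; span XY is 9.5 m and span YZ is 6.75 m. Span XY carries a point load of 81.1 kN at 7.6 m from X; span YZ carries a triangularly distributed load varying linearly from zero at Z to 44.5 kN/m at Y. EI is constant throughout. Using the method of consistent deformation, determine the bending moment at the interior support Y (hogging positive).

Take M_Y as the redundant. Released structure: two simple spans XY and YZ with a hinge at Y.
Rotations at Y on the released spans (each span's end-slope, ×1/EI):
  span XY: point load 81.1 at a = 7.6: Pab(L + a)/(6LEI) = 351.3/EI
  span YZ: triangular load, peak 44.5: w₀L³/(45EI) = 304.1/EI
  relative rotation θ_0 = (351.3 + 304.1)/EI = 655.5/EI
A unit hogging moment at Y produces rotation L₁/(3EI) + L₂/(3EI) = 5.417/EI.
Slope continuity at Y: θ_0 = M_Y·5.417/EI, so M_Y = 655.5/5.417 = 121 kN·m (hogging).

M_Y = 121 kN·m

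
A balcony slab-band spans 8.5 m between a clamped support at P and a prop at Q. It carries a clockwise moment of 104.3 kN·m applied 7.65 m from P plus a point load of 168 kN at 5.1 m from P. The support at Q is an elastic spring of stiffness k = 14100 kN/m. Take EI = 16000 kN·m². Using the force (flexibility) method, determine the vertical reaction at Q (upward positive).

Take the reaction at Q as the redundant and release it; the primary structure is a cantilever fixed at P.
Primary-structure tip deflection at Q by superposition:
  clockwise couple 104.3 at a = 7.65: M₀a(2L − a)/(2EI) = 3730/EI
  point load 168 at a = 5.1: Pa²(3L − a)/(6EI) = 14857/EI
  δ_0 = 18587/EI
Flexibility coefficient — unit upward force at Q: δ_{QQ} = L³/(3EI) = 204.7/EI.
With EI = 16000 kN·m²: δ_0 = 1.1617 m and δ_{QQ} = 0.012794 m/kN.
Compatibility — the spring shortens by R_Q/k under the reaction it provides: δ_0 − R_Q·δ_{QQ} = R_Q/k. With 1/k = 0.000071 m/kN, R_Q = δ_0 / (δ_{QQ} + 1/k) = 1.1617 / (0.012794 + 0.000071) = 90.3 kN.

R_Q = 90.3 kN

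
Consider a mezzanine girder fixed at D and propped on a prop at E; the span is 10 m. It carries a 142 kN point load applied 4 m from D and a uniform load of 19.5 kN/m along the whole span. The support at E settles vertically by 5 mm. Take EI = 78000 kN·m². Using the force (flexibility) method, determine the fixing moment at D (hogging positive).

Choose R_E as the redundant. The primary structure is the cantilever fixed at D.
Free-end deflection of the primary structure under the applied loading (downward +):
  point load 142 at a = 4: Pa²(3L − a)/(6EI) = 9845/EI
  UDL 19.5: wL⁴/(8EI) = 24375/EI
  δ_0 = 34220/EI
Tip deflection under a unit load at E: L³/(3EI) = 333.3/EI.
With EI = 78000 kN·m²: δ_0 = 0.43872 m and δ_{EE} = 0.004274 m/kN.
Compatibility — the beam at E must follow the support down by 0.005 m: δ_0 − R_E·δ_{EE} = 0.005, so R_E = (0.43872 − 0.005)/0.004274 = 101.5 kN.
Moment equilibrium about D: M_D = Σ(load moments about D) − R_E·L = 1543 − 101.5×10 = 528.1 kN·m.

M_D = 528.1 kN·m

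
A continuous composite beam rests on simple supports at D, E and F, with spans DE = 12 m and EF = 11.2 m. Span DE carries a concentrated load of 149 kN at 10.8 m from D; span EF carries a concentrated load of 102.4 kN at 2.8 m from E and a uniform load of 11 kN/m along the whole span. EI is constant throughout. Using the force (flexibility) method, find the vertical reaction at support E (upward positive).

R_E = 316.2 kN

Take M_E as the redundant. Released structure: two simple spans DE and EF with a hinge at E.
Rotations at E on the released spans (each span's end-slope, ×1/EI):
  span DE: point load 149 at a = 10.8: Pab(L + a)/(6LEI) = 611.5/EI
  span EF: point load 102.4 at a = 2.8: Pab(L + b)/(6LEI) = 702.5/EI
  span EF: UDL 11: wL³/(24EI) = 643.9/EI
  relative rotation θ_0 = (611.5 + 1346)/EI = 1958/EI
A unit hogging moment at E produces rotation L₁/(3EI) + L₂/(3EI) = 7.733/EI.
Slope continuity at E: θ_0 = M_E·7.733/EI, so M_E = 1958/7.733 = 253.2 kN·m (hogging).
Span DE, ΣM about D with M_E applied at E: R_E^{DE}·12 = 1609 + 253.2, so R_E^{DE} = 155.2 kN and R_D = 149 − 155.2 = -6.198 kN.
Span EF, ΣM about F: R_E^{EF}·11.2 = 1550 + 253.2, so R_E^{EF} = 161 kN and R_F = 225.6 − 161 = 64.6 kN.
R_E = 155.2 + 161 = 316.2 kN.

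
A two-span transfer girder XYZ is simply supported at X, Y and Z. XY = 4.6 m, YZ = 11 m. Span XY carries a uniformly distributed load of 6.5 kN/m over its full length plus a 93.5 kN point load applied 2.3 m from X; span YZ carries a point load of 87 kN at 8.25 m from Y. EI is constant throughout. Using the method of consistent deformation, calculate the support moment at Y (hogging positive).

Release continuity at Y by inserting a hinge; the redundant is the internal moment M_Y. The primary structure is two simply-supported spans XY and YZ.
Discontinuity in slope at Y on the released structure — sum the simple-span end rotations:
  span XY: UDL 6.5: wL³/(24EI) = 26.36/EI
  span XY: point load 93.5 at a = 2.3: Pab(L + a)/(6LEI) = 123.7/EI
  span YZ: point load 87 at a = 8.25: Pab(L + b)/(6LEI) = 411.2/EI
  relative rotation θ_0 = (150 + 411.2)/EI = 561.2/EI
A unit hogging moment at Y produces rotation L₁/(3EI) + L₂/(3EI) = 5.2/EI.
Slope continuity at Y: θ_0 = M_Y·5.2/EI, so M_Y = 561.2/5.2 = 107.9 kN·m (hogging).

M_Y = 107.9 kN·m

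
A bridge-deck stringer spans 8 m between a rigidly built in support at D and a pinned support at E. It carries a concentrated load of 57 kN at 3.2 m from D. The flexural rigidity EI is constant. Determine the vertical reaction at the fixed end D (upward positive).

Choose R_E as the redundant. The primary structure is the cantilever fixed at D.
Deflection at E on the released cantilever, summing each load's contribution:
  point load 57 at a = 3.2: Pa²(3L − a)/(6EI) = 2023/EI
Tip deflection under a unit load at E: L³/(3EI) = 170.7/EI.
The prop prevents deflection at E: R_E = δ_0/δ_{EE} = 2023/170.7 = 11.86 kN.
Vertical equilibrium: R_D = ΣP − R_E = 57 − 11.86 = 45.14 kN.

R_D = 45.14 kN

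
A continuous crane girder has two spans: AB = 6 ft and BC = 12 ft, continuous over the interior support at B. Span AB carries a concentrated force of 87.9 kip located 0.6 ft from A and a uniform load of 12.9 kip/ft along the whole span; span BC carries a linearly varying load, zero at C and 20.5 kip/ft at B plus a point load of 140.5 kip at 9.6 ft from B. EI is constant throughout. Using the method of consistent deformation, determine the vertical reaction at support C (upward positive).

R_C = 131.1 kip

Insert a hinge at B; M_B is the redundant, and each span becomes simply supported.
Discontinuity in slope at B on the released structure — sum the simple-span end rotations:
  span AB: point load 87.9 at a = 0.6: Pab(L + a)/(6LEI) = 52.21/EI
  span AB: UDL 12.9: wL³/(24EI) = 116.1/EI
  span BC: triangular load, peak 20.5: w₀L³/(45EI) = 787.2/EI
  span BC: point load 140.5 at a = 9.6: Pab(L + b)/(6LEI) = 647.4/EI
  relative rotation θ_0 = (168.3 + 1435)/EI = 1603/EI
A unit hogging moment at B produces rotation L₁/(3EI) + L₂/(3EI) = 6/EI.
Slope continuity at B: θ_0 = M_B·6/EI, so M_B = 1603/6 = 267.2 kip·ft (hogging).
Span BC, ΣM about C: R_B^{BC}·12 = 1321 + 267.2, so R_B^{BC} = 132.4 kip and R_C = 263.5 − 132.4 = 131.1 kip.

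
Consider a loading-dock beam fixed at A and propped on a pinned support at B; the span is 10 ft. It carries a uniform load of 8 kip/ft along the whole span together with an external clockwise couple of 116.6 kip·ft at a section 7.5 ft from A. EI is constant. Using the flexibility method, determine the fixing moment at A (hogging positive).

Take the reaction at B as the redundant and release it; the primary structure is a cantilever fixed at A.
Primary-structure tip deflection at B by superposition:
  UDL 8: wL⁴/(8EI) = 10000/EI
  clockwise couple 116.6 at a = 7.5: M₀a(2L − a)/(2EI) = 5466/EI
  δ_0 = 15466/EI
Flexibility coefficient — unit upward force at B: δ_{BB} = L³/(3EI) = 333.3/EI.
The prop prevents deflection at B: R_B = δ_0/δ_{BB} = 15466/333.3 = 46.4 kip.
Moment equilibrium about A: M_A = Σ(load moments about A) − R_B·L = 516.6 − 46.4×10 = 52.63 kip·ft.

M_A = 52.63 kip·ft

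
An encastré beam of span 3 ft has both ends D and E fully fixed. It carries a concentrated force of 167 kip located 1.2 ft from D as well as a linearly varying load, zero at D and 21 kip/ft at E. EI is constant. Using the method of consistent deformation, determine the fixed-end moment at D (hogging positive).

Release both end moments; the primary structure is a simply-supported span DE with redundants M_D and M_E.
End rotations of the released simple span under the applied load (×1/EI):
  at D: point load 167 at a = 1.2: Pab(L + b)/(6LEI) = 96.19/EI
  at E: point load 167 at a = 1.2: Pab(L + a)/(6LEI) = 84.17/EI
  at D: triangular load, peak 21: 7w₀L³/(360EI) = 11.03/EI
  at E: triangular load, peak 21: w₀L³/(45EI) = 12.6/EI
  θ_D0 = 107.2/EI,  θ_E0 = 96.77/EI
Flexibility coefficients: a unit moment at one end gives L/(3EI) there and L/(6EI) at the far end, so f₁₁ = f₂₂ = 1/EI and f₁₂ = f₂₁ = 0.5/EI.
Compatibility — zero rotation at each built-in end:
  1 M_D + 0.5 M_E = 107.2
  0.5 M_D + 1 M_E = 96.77
Solving the pair gives M_D = 78.44 kip·ft and M_E = 57.55 kip·ft (hogging).

M_D = 78.44 kip·ft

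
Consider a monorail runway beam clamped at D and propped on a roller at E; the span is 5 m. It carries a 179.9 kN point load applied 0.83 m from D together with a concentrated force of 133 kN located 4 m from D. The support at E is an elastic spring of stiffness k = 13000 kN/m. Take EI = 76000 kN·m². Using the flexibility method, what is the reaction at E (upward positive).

R_E = 88.27 kN

Take the reaction at E as the redundant and release it; the primary structure is a cantilever fixed at D.
Primary-structure tip deflection at E by superposition:
  point load 179.9 at a = 0.83: Pa²(3L − a)/(6EI) = 292.7/EI
  point load 133 at a = 4: Pa²(3L − a)/(6EI) = 3901/EI
  δ_0 = 4194/EI
Flexibility coefficient — unit upward force at E: δ_{EE} = L³/(3EI) = 41.67/EI.
With EI = 76000 kN·m²: δ_0 = 0.055185 m and δ_{EE} = 0.000548 m/kN.
Compatibility — the spring shortens by R_E/k under the reaction it provides: δ_0 − R_E·δ_{EE} = R_E/k. With 1/k = 0.000077 m/kN, R_E = δ_0 / (δ_{EE} + 1/k) = 0.055185 / (0.000548 + 0.000077) = 88.27 kN.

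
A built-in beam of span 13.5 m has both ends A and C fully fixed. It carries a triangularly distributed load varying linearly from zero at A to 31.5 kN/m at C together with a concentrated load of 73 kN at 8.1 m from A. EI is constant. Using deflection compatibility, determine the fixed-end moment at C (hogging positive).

Take the two fixed-end moments M_A, M_C as redundants; the released structure is the simple span AC.
Simple-span end rotations at A and C under the given loads:
  at A: triangular load, peak 31.5: 7w₀L³/(360EI) = 1507/EI
  at C: triangular load, peak 31.5: w₀L³/(45EI) = 1722/EI
  at A: point load 73 at a = 8.1: Pab(L + b)/(6LEI) = 745/EI
  at C: point load 73 at a = 8.1: Pab(L + a)/(6LEI) = 851.5/EI
  θ_A0 = 2252/EI,  θ_C0 = 2574/EI
Flexibility coefficients: a unit moment at one end gives L/(3EI) there and L/(6EI) at the far end, so f₁₁ = f₂₂ = 4.5/EI and f₁₂ = f₂₁ = 2.25/EI.
Compatibility — zero rotation at each built-in end:
  4.5 M_A + 2.25 M_C = 2252
  2.25 M_A + 4.5 M_C = 2574
Solving the pair gives M_A = 286 kN·m and M_C = 429 kN·m (hogging).

M_C = 429 kN·m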